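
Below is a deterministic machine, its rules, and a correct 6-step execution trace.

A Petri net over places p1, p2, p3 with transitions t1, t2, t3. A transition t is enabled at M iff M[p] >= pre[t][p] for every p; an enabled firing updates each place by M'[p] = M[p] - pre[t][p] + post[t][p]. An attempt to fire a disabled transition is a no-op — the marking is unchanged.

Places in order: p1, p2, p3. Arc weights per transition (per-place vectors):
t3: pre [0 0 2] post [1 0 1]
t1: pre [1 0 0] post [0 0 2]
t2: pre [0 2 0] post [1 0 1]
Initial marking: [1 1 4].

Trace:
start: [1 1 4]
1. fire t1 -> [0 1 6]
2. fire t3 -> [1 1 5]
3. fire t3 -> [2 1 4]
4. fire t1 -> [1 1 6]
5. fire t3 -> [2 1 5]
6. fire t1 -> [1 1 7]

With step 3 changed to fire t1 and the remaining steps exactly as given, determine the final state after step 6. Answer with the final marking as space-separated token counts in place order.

(re-executing from step 3 with the substitution; state before step 3: [1 1 5])
3. fire t1 -> [0 1 7]
4. fire t1 -> [0 1 7]
5. fire t3 -> [1 1 6]
6. fire t1 -> [0 1 8]

0 1 8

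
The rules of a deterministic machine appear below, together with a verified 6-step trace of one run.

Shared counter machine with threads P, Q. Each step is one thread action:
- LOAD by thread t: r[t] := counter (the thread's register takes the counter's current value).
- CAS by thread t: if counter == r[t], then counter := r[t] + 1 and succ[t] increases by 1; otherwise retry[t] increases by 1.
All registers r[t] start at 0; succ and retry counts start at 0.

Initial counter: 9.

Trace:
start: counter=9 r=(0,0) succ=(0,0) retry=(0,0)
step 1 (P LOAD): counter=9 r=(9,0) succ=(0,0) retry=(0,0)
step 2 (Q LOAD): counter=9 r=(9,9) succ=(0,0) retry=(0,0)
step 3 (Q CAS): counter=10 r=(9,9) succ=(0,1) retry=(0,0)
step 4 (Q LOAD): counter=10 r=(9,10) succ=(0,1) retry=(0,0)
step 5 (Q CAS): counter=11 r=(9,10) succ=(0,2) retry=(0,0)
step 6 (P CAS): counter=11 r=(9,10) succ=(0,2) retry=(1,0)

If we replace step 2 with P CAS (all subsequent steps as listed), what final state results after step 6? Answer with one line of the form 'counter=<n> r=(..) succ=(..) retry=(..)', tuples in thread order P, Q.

(re-executing from step 2 with the substitution; state before step 2: counter=9 r=(9,0) succ=(0,0) retry=(0,0))
step 2 (P CAS): counter=10 r=(9,0) succ=(1,0) retry=(0,0)
step 3 (Q CAS): counter=10 r=(9,0) succ=(1,0) retry=(0,1)
step 4 (Q LOAD): counter=10 r=(9,10) succ=(1,0) retry=(0,1)
step 5 (Q CAS): counter=11 r=(9,10) succ=(1,1) retry=(0,1)
step 6 (P CAS): counter=11 r=(9,10) succ=(1,1) retry=(1,1)

counter=11 r=(9,10) succ=(1,1) retry=(1,1)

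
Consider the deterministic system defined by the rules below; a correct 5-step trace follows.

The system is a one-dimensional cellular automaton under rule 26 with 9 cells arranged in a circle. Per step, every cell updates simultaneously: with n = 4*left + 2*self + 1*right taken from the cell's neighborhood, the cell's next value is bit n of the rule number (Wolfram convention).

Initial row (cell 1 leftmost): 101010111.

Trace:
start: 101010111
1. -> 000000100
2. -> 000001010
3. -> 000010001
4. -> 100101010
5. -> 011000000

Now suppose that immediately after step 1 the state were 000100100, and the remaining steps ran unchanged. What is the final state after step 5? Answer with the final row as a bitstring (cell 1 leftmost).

011000001

state after step 1 := 000100100
2. -> 001011010
3. -> 010010001
4. -> 001101010
5. -> 011000001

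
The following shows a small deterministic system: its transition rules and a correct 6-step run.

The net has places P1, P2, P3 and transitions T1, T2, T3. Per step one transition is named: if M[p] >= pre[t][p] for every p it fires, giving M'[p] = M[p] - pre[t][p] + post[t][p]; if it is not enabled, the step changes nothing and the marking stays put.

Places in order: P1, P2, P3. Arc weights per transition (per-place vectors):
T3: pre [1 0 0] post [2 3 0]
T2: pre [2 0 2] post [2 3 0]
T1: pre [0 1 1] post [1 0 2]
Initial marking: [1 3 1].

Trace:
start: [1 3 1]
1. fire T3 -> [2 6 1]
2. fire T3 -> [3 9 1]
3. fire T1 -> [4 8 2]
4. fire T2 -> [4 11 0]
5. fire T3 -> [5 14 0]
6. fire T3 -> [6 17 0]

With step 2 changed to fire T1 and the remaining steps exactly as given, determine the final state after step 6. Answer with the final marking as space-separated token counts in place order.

(re-executing from step 2 with the substitution; state before step 2: [2 6 1])
2. fire T1 -> [3 5 2]
3. fire T1 -> [4 4 3]
4. fire T2 -> [4 7 1]
5. fire T3 -> [5 10 1]
6. fire T3 -> [6 13 1]

6 13 1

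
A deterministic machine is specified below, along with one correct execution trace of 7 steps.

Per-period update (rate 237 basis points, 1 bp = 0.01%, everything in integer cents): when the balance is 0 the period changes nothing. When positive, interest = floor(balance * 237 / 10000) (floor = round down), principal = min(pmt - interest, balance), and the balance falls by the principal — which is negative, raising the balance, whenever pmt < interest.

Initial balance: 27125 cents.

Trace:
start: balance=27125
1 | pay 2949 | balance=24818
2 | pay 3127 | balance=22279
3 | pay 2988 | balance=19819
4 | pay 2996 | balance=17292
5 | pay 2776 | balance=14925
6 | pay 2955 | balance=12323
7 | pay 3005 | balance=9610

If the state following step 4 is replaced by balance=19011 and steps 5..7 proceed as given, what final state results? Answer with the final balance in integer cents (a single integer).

11454

state after step 4 := balance=19011
5 | pay 2776 | balance=16685
6 | pay 2955 | balance=14125
7 | pay 3005 | balance=11454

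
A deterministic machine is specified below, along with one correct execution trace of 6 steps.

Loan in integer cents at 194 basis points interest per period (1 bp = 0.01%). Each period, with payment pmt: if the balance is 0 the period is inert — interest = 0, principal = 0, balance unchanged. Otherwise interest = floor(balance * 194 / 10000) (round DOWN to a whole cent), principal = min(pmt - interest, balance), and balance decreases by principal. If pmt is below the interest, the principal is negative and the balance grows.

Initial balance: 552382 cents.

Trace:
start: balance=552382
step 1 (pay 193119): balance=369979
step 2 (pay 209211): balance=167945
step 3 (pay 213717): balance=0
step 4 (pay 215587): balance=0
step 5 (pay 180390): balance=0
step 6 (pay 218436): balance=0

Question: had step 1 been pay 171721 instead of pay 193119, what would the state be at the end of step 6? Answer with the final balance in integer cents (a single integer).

0

(re-executing from step 1 with the substitution; state before step 1: balance=552382)
step 1 (pay 171721): balance=391377
step 2 (pay 209211): balance=189758
step 3 (pay 213717): balance=0
step 4 (pay 215587): balance=0
step 5 (pay 180390): balance=0
step 6 (pay 218436): balance=0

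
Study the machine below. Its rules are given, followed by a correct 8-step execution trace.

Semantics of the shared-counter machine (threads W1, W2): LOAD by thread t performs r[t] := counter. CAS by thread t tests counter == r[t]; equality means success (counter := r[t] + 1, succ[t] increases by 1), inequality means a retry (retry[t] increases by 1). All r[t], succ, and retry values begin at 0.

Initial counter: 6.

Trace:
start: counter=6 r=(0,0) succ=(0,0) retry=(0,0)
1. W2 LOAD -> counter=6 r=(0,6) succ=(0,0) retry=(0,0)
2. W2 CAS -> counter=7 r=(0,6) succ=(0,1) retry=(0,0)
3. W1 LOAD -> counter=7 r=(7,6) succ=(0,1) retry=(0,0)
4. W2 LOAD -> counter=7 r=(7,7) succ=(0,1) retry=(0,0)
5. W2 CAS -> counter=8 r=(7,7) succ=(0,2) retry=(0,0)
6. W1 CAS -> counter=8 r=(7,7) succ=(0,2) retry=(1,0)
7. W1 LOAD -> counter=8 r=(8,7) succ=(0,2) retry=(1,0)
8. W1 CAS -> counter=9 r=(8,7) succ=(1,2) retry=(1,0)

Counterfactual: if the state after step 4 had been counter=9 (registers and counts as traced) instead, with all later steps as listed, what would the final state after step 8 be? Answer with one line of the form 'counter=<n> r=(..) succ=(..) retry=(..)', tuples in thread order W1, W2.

counter=10 r=(9,7) succ=(1,1) retry=(1,1)

state after step 4 := counter=9 r=(7,7) succ=(0,1) retry=(0,0)
5. W2 CAS -> counter=9 r=(7,7) succ=(0,1) retry=(0,1)
6. W1 CAS -> counter=9 r=(7,7) succ=(0,1) retry=(1,1)
7. W1 LOAD -> counter=9 r=(9,7) succ=(0,1) retry=(1,1)
8. W1 CAS -> counter=10 r=(9,7) succ=(1,1) retry=(1,1)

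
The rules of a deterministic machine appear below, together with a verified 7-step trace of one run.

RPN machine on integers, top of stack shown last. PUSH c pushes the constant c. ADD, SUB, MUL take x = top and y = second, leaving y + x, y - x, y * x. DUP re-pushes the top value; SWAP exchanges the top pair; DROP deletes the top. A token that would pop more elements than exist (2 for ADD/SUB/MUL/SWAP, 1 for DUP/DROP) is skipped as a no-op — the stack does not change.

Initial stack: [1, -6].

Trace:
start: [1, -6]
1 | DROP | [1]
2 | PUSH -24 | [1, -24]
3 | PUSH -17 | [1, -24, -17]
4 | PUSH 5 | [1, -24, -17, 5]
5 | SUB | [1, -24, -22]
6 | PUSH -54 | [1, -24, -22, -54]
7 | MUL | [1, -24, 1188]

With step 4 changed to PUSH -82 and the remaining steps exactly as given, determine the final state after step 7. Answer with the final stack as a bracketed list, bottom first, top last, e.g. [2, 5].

(re-executing from step 4 with the substitution; state before step 4: [1, -24, -17])
4 | PUSH -82 | [1, -24, -17, -82]
5 | SUB | [1, -24, 65]
6 | PUSH -54 | [1, -24, 65, -54]
7 | MUL | [1, -24, -3510]

[1, -24, -3510]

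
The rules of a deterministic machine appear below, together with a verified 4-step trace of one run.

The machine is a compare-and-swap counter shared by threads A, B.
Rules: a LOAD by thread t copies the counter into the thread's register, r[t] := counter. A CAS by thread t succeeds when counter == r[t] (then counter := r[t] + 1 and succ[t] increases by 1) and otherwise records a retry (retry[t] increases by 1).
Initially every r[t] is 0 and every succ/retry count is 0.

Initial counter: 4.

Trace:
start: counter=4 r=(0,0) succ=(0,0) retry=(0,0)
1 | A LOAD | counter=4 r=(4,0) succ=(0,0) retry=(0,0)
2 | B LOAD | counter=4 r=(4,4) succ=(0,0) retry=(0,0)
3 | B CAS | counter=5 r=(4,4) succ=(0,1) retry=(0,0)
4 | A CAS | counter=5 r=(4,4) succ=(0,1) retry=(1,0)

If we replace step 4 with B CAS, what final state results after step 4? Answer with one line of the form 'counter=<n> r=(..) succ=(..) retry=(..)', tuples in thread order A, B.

(re-executing from step 4 with the substitution; state before step 4: counter=5 r=(4,4) succ=(0,1) retry=(0,0))
4 | B CAS | counter=5 r=(4,4) succ=(0,1) retry=(0,1)

counter=5 r=(4,4) succ=(0,1) retry=(0,1)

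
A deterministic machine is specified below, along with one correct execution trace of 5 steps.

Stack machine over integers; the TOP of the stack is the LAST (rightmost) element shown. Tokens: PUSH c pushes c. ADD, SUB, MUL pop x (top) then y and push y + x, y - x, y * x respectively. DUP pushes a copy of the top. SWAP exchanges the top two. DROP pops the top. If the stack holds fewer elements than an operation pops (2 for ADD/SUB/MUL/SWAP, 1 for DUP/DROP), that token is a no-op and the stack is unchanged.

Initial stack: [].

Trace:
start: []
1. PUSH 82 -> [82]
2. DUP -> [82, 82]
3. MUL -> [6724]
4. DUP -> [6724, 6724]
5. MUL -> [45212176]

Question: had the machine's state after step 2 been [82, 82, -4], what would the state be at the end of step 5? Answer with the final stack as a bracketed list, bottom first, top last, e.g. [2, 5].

state after step 2 := [82, 82, -4]
3. MUL -> [82, -328]
4. DUP -> [82, -328, -328]
5. MUL -> [82, 107584]

[82, 107584]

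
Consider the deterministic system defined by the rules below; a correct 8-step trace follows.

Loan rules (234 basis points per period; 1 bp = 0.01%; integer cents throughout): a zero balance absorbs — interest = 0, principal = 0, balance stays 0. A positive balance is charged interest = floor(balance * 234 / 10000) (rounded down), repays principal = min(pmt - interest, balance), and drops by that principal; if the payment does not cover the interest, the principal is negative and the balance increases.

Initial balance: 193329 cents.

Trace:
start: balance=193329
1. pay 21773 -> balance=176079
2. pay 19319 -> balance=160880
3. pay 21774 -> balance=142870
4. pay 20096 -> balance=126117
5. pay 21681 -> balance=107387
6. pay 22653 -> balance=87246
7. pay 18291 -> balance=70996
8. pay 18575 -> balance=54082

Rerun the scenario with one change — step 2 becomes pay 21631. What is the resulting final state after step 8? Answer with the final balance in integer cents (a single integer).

51425

(re-executing from step 2 with the substitution; state before step 2: balance=176079)
2. pay 21631 -> balance=158568
3. pay 21774 -> balance=140504
4. pay 20096 -> balance=123695
5. pay 21681 -> balance=104908
6. pay 22653 -> balance=84709
7. pay 18291 -> balance=68400
8. pay 18575 -> balance=51425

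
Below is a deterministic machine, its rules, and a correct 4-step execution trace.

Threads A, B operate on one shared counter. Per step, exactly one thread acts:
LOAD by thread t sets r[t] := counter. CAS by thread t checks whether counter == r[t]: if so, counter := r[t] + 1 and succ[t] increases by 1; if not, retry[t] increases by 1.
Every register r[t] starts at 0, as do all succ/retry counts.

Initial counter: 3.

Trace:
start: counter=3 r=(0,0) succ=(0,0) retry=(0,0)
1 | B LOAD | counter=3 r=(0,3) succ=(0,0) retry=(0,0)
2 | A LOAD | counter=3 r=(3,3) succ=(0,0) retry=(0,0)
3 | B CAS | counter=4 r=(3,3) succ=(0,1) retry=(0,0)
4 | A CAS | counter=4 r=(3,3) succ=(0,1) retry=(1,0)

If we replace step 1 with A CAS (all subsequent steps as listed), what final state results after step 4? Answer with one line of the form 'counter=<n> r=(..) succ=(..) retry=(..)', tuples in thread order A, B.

(re-executing from step 1 with the substitution; state before step 1: counter=3 r=(0,0) succ=(0,0) retry=(0,0))
1 | A CAS | counter=3 r=(0,0) succ=(0,0) retry=(1,0)
2 | A LOAD | counter=3 r=(3,0) succ=(0,0) retry=(1,0)
3 | B CAS | counter=3 r=(3,0) succ=(0,0) retry=(1,1)
4 | A CAS | counter=4 r=(3,0) succ=(1,0) retry=(1,1)

counter=4 r=(3,0) succ=(1,0) retry=(1,1)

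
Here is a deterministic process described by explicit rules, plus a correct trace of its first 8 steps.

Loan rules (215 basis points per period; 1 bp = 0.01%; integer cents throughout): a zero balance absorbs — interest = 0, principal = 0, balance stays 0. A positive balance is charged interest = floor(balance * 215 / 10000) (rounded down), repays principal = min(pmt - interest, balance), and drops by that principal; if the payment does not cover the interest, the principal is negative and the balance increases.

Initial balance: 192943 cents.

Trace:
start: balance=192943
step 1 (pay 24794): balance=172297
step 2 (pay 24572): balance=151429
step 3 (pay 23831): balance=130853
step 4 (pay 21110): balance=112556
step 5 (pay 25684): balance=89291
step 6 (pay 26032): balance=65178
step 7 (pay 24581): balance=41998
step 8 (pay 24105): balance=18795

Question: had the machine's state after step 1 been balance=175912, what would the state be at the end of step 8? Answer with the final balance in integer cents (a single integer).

22992

state after step 1 := balance=175912
step 2 (pay 24572): balance=155122
step 3 (pay 23831): balance=134626
step 4 (pay 21110): balance=116410
step 5 (pay 25684): balance=93228
step 6 (pay 26032): balance=69200
step 7 (pay 24581): balance=46106
step 8 (pay 24105): balance=22992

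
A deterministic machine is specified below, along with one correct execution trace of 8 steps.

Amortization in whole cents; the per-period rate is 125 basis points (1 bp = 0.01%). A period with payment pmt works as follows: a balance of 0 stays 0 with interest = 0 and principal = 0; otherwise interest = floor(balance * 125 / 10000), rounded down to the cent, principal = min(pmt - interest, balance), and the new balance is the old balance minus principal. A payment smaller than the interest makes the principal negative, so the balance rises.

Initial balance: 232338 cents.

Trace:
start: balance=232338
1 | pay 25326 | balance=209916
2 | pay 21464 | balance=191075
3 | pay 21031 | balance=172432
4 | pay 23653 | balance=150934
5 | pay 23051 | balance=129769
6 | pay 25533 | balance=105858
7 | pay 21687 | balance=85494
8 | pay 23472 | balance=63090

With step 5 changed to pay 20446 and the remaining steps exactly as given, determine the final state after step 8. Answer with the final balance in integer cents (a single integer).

65794

(re-executing from step 5 with the substitution; state before step 5: balance=150934)
5 | pay 20446 | balance=132374
6 | pay 25533 | balance=108495
7 | pay 21687 | balance=88164
8 | pay 23472 | balance=65794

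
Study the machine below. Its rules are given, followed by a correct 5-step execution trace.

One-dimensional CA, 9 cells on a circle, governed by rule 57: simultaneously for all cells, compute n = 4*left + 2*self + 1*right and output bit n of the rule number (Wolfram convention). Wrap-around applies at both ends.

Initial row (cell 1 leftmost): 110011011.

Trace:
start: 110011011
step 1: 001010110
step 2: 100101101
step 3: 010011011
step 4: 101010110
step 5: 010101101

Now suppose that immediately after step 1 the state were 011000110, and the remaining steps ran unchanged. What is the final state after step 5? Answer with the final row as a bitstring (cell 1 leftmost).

110101010

state after step 1 := 011000110
step 2: 010110101
step 3: 101101010
step 4: 011010101
step 5: 110101010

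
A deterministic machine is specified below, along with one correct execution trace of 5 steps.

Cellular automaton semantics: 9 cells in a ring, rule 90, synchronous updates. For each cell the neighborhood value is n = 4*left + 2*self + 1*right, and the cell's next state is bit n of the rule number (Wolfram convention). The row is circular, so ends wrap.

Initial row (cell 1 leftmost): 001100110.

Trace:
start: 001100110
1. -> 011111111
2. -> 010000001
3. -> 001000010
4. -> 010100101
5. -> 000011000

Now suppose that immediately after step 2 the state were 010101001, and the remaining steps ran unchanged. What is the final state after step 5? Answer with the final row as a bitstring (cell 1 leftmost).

state after step 2 := 010101001
3. -> 000000110
4. -> 000001111
5. -> 100011001

100011001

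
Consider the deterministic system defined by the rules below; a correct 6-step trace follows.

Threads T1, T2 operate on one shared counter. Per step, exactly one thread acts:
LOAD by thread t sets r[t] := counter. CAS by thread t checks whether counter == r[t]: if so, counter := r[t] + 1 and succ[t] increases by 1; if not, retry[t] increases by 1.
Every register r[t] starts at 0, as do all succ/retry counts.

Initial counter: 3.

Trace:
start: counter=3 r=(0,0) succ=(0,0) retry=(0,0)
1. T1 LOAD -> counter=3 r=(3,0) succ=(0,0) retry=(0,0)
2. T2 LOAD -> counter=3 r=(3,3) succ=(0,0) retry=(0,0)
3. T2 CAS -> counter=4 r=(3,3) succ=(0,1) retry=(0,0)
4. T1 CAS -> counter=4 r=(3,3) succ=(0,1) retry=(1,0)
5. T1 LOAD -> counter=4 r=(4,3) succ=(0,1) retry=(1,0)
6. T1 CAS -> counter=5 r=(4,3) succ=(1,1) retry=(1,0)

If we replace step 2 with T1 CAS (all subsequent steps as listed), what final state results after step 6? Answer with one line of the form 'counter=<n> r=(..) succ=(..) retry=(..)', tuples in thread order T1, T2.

counter=5 r=(4,0) succ=(2,0) retry=(1,1)

(re-executing from step 2 with the substitution; state before step 2: counter=3 r=(3,0) succ=(0,0) retry=(0,0))
2. T1 CAS -> counter=4 r=(3,0) succ=(1,0) retry=(0,0)
3. T2 CAS -> counter=4 r=(3,0) succ=(1,0) retry=(0,1)
4. T1 CAS -> counter=4 r=(3,0) succ=(1,0) retry=(1,1)
5. T1 LOAD -> counter=4 r=(4,0) succ=(1,0) retry=(1,1)
6. T1 CAS -> counter=5 r=(4,0) succ=(2,0) retry=(1,1)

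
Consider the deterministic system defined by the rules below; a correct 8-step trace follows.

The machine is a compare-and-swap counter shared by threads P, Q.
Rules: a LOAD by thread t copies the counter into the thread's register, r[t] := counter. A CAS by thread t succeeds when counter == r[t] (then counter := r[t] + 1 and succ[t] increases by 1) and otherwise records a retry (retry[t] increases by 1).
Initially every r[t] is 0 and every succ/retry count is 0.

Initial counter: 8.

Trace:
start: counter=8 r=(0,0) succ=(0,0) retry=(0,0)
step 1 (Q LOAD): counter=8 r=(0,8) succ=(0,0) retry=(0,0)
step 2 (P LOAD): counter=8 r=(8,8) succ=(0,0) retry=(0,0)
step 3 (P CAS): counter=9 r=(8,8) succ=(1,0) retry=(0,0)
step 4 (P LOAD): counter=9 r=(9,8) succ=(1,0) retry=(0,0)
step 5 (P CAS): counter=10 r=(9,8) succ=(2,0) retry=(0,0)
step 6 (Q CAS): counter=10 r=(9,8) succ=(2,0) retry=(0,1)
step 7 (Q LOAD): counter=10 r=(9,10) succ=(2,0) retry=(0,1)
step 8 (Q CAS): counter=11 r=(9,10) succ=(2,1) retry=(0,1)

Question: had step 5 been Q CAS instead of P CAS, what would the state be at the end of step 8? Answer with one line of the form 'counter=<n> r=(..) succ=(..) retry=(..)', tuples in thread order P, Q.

(re-executing from step 5 with the substitution; state before step 5: counter=9 r=(9,8) succ=(1,0) retry=(0,0))
step 5 (Q CAS): counter=9 r=(9,8) succ=(1,0) retry=(0,1)
step 6 (Q CAS): counter=9 r=(9,8) succ=(1,0) retry=(0,2)
step 7 (Q LOAD): counter=9 r=(9,9) succ=(1,0) retry=(0,2)
step 8 (Q CAS): counter=10 r=(9,9) succ=(1,1) retry=(0,2)

counter=10 r=(9,9) succ=(1,1) retry=(0,2)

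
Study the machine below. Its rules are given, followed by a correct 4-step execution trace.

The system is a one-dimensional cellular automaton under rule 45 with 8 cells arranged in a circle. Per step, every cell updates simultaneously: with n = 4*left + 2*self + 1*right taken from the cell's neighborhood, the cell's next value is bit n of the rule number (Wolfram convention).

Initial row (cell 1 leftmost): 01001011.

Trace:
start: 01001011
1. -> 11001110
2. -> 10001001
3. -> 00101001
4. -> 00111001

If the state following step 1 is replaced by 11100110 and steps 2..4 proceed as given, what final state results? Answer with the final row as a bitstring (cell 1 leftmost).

00101100

state after step 1 := 11100110
2. -> 10000101
3. -> 00110111
4. -> 00101100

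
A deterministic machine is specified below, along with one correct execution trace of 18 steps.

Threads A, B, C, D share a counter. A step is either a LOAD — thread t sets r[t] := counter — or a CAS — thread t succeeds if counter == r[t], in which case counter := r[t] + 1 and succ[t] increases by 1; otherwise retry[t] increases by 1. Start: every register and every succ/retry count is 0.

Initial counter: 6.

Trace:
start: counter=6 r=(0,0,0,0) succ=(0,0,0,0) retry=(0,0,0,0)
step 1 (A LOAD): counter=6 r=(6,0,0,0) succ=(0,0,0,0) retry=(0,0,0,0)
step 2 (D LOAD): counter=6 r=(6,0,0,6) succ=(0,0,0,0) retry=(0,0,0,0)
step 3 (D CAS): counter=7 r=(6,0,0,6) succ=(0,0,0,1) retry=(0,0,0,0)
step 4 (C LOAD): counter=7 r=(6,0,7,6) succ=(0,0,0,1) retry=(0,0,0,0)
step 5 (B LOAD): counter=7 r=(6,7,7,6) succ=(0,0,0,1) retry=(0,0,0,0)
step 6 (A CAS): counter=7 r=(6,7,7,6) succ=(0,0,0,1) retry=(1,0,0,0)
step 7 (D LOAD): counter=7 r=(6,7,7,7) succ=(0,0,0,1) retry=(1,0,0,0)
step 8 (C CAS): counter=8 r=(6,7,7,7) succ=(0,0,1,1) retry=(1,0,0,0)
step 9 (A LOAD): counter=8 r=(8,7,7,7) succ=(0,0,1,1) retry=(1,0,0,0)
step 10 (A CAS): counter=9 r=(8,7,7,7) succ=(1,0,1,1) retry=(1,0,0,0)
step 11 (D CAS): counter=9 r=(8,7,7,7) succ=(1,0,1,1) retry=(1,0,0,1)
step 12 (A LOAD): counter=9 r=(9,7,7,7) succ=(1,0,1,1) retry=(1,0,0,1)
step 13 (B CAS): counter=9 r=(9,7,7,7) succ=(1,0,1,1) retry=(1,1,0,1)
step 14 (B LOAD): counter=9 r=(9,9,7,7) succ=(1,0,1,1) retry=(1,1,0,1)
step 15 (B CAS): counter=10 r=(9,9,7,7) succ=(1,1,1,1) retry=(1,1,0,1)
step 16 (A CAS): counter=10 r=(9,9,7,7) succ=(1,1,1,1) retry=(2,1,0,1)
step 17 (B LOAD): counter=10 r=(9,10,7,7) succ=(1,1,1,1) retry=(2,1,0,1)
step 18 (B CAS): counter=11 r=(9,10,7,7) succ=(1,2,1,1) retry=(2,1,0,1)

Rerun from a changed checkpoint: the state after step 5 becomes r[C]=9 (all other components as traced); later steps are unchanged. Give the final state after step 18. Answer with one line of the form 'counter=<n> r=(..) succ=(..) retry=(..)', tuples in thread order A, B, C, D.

state after step 5 := counter=7 r=(6,7,9,6) succ=(0,0,0,1) retry=(0,0,0,0)
step 6 (A CAS): counter=7 r=(6,7,9,6) succ=(0,0,0,1) retry=(1,0,0,0)
step 7 (D LOAD): counter=7 r=(6,7,9,7) succ=(0,0,0,1) retry=(1,0,0,0)
step 8 (C CAS): counter=7 r=(6,7,9,7) succ=(0,0,0,1) retry=(1,0,1,0)
step 9 (A LOAD): counter=7 r=(7,7,9,7) succ=(0,0,0,1) retry=(1,0,1,0)
step 10 (A CAS): counter=8 r=(7,7,9,7) succ=(1,0,0,1) retry=(1,0,1,0)
step 11 (D CAS): counter=8 r=(7,7,9,7) succ=(1,0,0,1) retry=(1,0,1,1)
step 12 (A LOAD): counter=8 r=(8,7,9,7) succ=(1,0,0,1) retry=(1,0,1,1)
step 13 (B CAS): counter=8 r=(8,7,9,7) succ=(1,0,0,1) retry=(1,1,1,1)
step 14 (B LOAD): counter=8 r=(8,8,9,7) succ=(1,0,0,1) retry=(1,1,1,1)
step 15 (B CAS): counter=9 r=(8,8,9,7) succ=(1,1,0,1) retry=(1,1,1,1)
step 16 (A CAS): counter=9 r=(8,8,9,7) succ=(1,1,0,1) retry=(2,1,1,1)
step 17 (B LOAD): counter=9 r=(8,9,9,7) succ=(1,1,0,1) retry=(2,1,1,1)
step 18 (B CAS): counter=10 r=(8,9,9,7) succ=(1,2,0,1) retry=(2,1,1,1)

counter=10 r=(8,9,9,7) succ=(1,2,0,1) retry=(2,1,1,1)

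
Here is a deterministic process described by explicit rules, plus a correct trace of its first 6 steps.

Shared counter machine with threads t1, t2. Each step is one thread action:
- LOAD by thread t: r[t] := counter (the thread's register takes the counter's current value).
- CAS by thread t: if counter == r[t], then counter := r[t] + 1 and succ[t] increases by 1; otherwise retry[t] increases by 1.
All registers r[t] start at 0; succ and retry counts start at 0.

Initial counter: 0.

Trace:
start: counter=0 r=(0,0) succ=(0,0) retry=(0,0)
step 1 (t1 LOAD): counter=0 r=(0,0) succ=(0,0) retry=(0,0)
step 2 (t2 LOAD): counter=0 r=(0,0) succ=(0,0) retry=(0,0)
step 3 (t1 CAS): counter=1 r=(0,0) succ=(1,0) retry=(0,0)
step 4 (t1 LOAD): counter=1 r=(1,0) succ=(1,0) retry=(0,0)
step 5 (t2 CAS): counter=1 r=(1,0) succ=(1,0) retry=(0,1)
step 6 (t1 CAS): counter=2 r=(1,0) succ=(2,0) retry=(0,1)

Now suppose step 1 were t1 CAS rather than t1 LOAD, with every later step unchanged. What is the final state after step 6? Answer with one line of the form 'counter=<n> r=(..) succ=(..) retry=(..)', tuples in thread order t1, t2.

(re-executing from step 1 with the substitution; state before step 1: counter=0 r=(0,0) succ=(0,0) retry=(0,0))
step 1 (t1 CAS): counter=1 r=(0,0) succ=(1,0) retry=(0,0)
step 2 (t2 LOAD): counter=1 r=(0,1) succ=(1,0) retry=(0,0)
step 3 (t1 CAS): counter=1 r=(0,1) succ=(1,0) retry=(1,0)
step 4 (t1 LOAD): counter=1 r=(1,1) succ=(1,0) retry=(1,0)
step 5 (t2 CAS): counter=2 r=(1,1) succ=(1,1) retry=(1,0)
step 6 (t1 CAS): counter=2 r=(1,1) succ=(1,1) retry=(2,0)

counter=2 r=(1,1) succ=(1,1) retry=(2,0)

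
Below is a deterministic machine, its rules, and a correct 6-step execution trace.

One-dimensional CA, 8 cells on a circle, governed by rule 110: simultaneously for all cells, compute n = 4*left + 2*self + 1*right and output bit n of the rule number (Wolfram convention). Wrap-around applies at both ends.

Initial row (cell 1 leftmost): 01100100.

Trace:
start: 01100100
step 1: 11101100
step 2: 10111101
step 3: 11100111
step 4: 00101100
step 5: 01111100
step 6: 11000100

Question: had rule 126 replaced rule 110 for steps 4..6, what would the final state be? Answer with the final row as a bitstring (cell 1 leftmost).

(re-executing steps 4..6 under rule 126; state before step 4: 11100111)
step 4: 00111100
step 5: 01100110
step 6: 11111111

11111111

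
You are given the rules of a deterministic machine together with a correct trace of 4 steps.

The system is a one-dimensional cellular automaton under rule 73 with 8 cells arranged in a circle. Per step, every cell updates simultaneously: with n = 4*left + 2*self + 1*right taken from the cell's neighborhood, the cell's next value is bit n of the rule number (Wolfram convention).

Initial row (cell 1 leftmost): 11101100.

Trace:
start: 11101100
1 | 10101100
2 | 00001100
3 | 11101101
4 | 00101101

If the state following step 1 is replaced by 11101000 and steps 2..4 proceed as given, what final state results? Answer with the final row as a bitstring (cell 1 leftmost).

state after step 1 := 11101000
2 | 10100010
3 | 00001000
4 | 11100011

11100011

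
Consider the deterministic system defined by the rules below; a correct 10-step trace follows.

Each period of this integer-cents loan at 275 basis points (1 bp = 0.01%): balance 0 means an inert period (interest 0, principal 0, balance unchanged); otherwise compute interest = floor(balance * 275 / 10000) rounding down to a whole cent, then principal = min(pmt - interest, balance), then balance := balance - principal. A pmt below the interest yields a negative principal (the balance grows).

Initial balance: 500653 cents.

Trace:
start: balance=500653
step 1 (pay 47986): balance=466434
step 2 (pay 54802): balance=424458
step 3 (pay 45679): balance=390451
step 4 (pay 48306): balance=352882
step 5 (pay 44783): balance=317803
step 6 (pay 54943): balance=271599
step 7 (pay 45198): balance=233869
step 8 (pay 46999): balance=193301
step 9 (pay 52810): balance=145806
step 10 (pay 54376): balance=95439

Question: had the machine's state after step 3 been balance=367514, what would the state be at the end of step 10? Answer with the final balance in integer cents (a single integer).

state after step 3 := balance=367514
step 4 (pay 48306): balance=329314
step 5 (pay 44783): balance=293587
step 6 (pay 54943): balance=246717
step 7 (pay 45198): balance=208303
step 8 (pay 46999): balance=167032
step 9 (pay 52810): balance=118815
step 10 (pay 54376): balance=67706

67706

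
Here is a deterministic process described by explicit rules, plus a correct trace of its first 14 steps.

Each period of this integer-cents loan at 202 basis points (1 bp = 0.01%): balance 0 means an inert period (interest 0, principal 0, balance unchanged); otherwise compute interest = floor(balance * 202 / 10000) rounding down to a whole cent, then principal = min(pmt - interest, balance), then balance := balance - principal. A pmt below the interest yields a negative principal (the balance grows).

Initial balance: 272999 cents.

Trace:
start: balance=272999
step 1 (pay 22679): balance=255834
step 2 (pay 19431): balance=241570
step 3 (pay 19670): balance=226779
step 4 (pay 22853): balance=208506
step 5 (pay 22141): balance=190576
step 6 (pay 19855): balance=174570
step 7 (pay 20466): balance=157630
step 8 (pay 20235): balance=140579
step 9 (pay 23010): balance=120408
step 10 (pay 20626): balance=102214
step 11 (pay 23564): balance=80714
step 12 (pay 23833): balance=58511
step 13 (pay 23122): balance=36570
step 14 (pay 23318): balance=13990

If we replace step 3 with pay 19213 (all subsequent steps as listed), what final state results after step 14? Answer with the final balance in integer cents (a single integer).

(re-executing from step 3 with the substitution; state before step 3: balance=241570)
step 3 (pay 19213): balance=227236
step 4 (pay 22853): balance=208973
step 5 (pay 22141): balance=191053
step 6 (pay 19855): balance=175057
step 7 (pay 20466): balance=158127
step 8 (pay 20235): balance=141086
step 9 (pay 23010): balance=120925
step 10 (pay 20626): balance=102741
step 11 (pay 23564): balance=81252
step 12 (pay 23833): balance=59060
step 13 (pay 23122): balance=37131
step 14 (pay 23318): balance=14563

14563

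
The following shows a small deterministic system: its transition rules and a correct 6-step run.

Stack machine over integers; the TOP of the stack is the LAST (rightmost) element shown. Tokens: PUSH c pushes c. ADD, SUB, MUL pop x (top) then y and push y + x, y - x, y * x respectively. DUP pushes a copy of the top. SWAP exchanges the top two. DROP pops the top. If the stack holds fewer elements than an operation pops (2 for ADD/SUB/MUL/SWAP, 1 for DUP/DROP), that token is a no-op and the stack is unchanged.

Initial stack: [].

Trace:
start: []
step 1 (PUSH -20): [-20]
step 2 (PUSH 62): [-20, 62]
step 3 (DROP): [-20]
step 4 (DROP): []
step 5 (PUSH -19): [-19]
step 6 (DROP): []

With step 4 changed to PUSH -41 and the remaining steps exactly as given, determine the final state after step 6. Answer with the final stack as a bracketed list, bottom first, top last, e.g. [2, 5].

(re-executing from step 4 with the substitution; state before step 4: [-20])
step 4 (PUSH -41): [-20, -41]
step 5 (PUSH -19): [-20, -41, -19]
step 6 (DROP): [-20, -41]

[-20, -41]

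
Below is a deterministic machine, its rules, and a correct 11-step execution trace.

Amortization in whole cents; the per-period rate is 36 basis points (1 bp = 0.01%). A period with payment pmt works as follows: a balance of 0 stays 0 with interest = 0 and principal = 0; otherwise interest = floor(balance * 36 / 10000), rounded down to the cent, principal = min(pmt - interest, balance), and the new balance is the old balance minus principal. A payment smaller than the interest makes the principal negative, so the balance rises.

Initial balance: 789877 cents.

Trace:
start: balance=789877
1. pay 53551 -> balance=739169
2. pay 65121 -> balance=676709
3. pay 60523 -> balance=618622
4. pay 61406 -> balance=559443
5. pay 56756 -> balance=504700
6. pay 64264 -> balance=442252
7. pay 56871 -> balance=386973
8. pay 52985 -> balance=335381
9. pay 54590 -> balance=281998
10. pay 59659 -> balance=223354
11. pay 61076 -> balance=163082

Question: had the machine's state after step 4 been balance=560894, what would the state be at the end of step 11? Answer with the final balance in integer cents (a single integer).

state after step 4 := balance=560894
5. pay 56756 -> balance=506157
6. pay 64264 -> balance=443715
7. pay 56871 -> balance=388441
8. pay 52985 -> balance=336854
9. pay 54590 -> balance=283476
10. pay 59659 -> balance=224837
11. pay 61076 -> balance=164570

164570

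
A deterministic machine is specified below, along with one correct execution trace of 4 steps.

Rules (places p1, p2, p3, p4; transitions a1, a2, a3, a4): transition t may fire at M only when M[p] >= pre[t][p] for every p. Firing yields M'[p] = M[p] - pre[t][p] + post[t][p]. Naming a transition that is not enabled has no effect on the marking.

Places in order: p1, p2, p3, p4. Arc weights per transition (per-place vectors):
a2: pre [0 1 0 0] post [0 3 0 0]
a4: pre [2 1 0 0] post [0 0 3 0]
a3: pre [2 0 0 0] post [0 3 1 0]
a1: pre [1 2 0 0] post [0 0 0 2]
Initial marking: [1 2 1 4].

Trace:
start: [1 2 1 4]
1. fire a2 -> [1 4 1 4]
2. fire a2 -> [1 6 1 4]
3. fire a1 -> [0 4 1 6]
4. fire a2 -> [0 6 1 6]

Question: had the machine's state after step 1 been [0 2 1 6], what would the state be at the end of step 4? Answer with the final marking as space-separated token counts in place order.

0 6 1 6

state after step 1 := [0 2 1 6]
2. fire a2 -> [0 4 1 6]
3. fire a1 -> [0 4 1 6]
4. fire a2 -> [0 6 1 6]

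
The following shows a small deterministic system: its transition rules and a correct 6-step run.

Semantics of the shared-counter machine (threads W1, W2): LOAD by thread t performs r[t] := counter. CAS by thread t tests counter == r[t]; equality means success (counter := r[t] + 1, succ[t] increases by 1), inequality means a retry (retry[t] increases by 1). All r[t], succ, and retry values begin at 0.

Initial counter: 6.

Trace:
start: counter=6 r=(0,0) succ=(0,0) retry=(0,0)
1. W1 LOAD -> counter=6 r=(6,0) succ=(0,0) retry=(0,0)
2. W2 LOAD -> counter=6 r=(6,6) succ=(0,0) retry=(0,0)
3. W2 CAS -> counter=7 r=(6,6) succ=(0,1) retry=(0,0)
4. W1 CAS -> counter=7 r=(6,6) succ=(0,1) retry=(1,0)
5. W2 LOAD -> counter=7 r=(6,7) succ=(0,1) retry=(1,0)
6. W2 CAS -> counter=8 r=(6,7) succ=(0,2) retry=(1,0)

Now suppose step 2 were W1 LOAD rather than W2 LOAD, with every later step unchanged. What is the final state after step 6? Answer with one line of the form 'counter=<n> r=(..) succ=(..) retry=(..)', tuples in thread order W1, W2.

(re-executing from step 2 with the substitution; state before step 2: counter=6 r=(6,0) succ=(0,0) retry=(0,0))
2. W1 LOAD -> counter=6 r=(6,0) succ=(0,0) retry=(0,0)
3. W2 CAS -> counter=6 r=(6,0) succ=(0,0) retry=(0,1)
4. W1 CAS -> counter=7 r=(6,0) succ=(1,0) retry=(0,1)
5. W2 LOAD -> counter=7 r=(6,7) succ=(1,0) retry=(0,1)
6. W2 CAS -> counter=8 r=(6,7) succ=(1,1) retry=(0,1)

counter=8 r=(6,7) succ=(1,1) retry=(0,1)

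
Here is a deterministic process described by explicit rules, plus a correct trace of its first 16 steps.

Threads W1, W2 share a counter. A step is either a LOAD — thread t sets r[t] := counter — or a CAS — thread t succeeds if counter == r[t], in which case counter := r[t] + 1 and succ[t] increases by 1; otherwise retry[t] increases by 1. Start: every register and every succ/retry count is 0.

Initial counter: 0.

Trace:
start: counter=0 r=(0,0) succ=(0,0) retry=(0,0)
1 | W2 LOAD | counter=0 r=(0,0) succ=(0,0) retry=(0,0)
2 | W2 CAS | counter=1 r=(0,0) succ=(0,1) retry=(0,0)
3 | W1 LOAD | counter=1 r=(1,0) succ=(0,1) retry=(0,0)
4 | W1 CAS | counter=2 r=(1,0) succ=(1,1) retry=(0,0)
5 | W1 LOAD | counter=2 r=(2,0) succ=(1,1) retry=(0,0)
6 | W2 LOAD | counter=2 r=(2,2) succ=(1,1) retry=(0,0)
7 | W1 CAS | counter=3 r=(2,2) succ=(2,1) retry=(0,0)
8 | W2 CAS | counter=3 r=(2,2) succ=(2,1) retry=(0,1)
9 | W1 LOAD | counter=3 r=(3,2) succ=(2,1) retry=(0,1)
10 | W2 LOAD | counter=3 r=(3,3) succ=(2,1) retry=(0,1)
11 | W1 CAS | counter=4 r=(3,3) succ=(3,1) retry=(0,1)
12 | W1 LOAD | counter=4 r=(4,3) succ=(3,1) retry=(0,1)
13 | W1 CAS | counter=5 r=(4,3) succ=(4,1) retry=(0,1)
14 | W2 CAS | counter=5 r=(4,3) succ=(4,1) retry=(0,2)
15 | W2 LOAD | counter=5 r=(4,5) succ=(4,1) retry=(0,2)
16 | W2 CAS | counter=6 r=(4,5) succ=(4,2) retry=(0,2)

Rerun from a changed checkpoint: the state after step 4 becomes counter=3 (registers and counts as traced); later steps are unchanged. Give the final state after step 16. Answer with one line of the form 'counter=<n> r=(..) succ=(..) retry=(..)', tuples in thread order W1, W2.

counter=7 r=(5,6) succ=(4,2) retry=(0,2)

state after step 4 := counter=3 r=(1,0) succ=(1,1) retry=(0,0)
5 | W1 LOAD | counter=3 r=(3,0) succ=(1,1) retry=(0,0)
6 | W2 LOAD | counter=3 r=(3,3) succ=(1,1) retry=(0,0)
7 | W1 CAS | counter=4 r=(3,3) succ=(2,1) retry=(0,0)
8 | W2 CAS | counter=4 r=(3,3) succ=(2,1) retry=(0,1)
9 | W1 LOAD | counter=4 r=(4,3) succ=(2,1) retry=(0,1)
10 | W2 LOAD | counter=4 r=(4,4) succ=(2,1) retry=(0,1)
11 | W1 CAS | counter=5 r=(4,4) succ=(3,1) retry=(0,1)
12 | W1 LOAD | counter=5 r=(5,4) succ=(3,1) retry=(0,1)
13 | W1 CAS | counter=6 r=(5,4) succ=(4,1) retry=(0,1)
14 | W2 CAS | counter=6 r=(5,4) succ=(4,1) retry=(0,2)
15 | W2 LOAD | counter=6 r=(5,6) succ=(4,1) retry=(0,2)
16 | W2 CAS | counter=7 r=(5,6) succ=(4,2) retry=(0,2)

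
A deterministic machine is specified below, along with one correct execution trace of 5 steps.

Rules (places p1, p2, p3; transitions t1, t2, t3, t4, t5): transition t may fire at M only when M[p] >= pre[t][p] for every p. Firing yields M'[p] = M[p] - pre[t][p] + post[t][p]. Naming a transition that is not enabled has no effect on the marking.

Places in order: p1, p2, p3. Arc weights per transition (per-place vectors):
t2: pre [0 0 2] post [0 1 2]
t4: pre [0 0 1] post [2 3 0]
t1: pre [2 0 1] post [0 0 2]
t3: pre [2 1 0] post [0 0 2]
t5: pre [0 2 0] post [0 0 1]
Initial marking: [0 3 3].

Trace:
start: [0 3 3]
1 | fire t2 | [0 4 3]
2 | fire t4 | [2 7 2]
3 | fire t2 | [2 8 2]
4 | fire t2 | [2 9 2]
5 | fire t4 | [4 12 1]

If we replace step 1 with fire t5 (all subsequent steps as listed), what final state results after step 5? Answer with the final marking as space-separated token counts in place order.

(re-executing from step 1 with the substitution; state before step 1: [0 3 3])
1 | fire t5 | [0 1 4]
2 | fire t4 | [2 4 3]
3 | fire t2 | [2 5 3]
4 | fire t2 | [2 6 3]
5 | fire t4 | [4 9 2]

4 9 2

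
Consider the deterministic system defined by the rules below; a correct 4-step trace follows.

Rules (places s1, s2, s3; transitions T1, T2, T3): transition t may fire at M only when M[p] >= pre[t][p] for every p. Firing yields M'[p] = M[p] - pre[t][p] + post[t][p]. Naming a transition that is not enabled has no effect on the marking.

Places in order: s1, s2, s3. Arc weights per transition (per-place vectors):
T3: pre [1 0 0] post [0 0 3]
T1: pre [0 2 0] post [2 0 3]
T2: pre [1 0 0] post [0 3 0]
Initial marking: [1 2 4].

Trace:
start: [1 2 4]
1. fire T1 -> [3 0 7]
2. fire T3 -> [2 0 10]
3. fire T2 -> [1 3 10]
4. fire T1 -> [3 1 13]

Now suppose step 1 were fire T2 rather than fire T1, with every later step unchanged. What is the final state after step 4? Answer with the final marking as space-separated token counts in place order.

(re-executing from step 1 with the substitution; state before step 1: [1 2 4])
1. fire T2 -> [0 5 4]
2. fire T3 -> [0 5 4]
3. fire T2 -> [0 5 4]
4. fire T1 -> [2 3 7]

2 3 7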